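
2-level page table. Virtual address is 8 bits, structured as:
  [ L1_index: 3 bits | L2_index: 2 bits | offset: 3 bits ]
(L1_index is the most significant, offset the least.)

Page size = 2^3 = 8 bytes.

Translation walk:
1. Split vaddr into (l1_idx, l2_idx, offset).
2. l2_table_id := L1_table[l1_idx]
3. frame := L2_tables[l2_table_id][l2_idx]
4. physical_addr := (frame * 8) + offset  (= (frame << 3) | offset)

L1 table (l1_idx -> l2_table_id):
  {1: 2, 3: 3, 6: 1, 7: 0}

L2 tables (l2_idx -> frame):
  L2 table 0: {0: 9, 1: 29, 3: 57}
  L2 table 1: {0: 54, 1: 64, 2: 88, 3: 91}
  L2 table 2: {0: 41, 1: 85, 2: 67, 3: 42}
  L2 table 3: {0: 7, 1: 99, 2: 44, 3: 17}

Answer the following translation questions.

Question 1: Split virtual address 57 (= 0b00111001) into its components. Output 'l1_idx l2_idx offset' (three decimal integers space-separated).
Answer: 1 3 1

Derivation:
vaddr = 57 = 0b00111001
  top 3 bits -> l1_idx = 1
  next 2 bits -> l2_idx = 3
  bottom 3 bits -> offset = 1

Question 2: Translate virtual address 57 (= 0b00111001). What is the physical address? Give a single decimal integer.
Answer: 337

Derivation:
vaddr = 57 = 0b00111001
Split: l1_idx=1, l2_idx=3, offset=1
L1[1] = 2
L2[2][3] = 42
paddr = 42 * 8 + 1 = 337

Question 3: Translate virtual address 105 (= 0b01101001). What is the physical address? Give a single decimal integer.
vaddr = 105 = 0b01101001
Split: l1_idx=3, l2_idx=1, offset=1
L1[3] = 3
L2[3][1] = 99
paddr = 99 * 8 + 1 = 793

Answer: 793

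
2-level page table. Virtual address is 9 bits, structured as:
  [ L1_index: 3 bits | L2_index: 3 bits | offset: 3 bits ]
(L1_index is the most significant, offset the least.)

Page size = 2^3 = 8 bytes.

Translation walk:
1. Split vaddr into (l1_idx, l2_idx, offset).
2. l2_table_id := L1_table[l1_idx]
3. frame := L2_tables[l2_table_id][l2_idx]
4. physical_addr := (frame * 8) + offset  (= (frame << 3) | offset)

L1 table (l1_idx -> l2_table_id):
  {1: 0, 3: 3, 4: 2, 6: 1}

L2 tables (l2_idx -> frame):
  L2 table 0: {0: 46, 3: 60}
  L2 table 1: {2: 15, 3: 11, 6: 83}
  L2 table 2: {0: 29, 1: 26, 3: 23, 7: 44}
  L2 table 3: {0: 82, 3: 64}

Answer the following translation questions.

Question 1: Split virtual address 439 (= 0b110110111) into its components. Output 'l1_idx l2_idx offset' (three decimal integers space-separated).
vaddr = 439 = 0b110110111
  top 3 bits -> l1_idx = 6
  next 3 bits -> l2_idx = 6
  bottom 3 bits -> offset = 7

Answer: 6 6 7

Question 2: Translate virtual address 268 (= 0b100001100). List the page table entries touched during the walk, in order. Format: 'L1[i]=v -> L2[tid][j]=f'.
Answer: L1[4]=2 -> L2[2][1]=26

Derivation:
vaddr = 268 = 0b100001100
Split: l1_idx=4, l2_idx=1, offset=4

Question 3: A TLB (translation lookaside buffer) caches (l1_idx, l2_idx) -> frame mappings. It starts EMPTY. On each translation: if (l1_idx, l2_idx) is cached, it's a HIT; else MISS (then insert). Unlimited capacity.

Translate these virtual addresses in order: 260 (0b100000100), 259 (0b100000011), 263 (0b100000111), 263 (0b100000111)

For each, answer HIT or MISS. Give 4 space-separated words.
Answer: MISS HIT HIT HIT

Derivation:
vaddr=260: (4,0) not in TLB -> MISS, insert
vaddr=259: (4,0) in TLB -> HIT
vaddr=263: (4,0) in TLB -> HIT
vaddr=263: (4,0) in TLB -> HIT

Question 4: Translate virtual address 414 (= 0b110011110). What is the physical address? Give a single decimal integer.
vaddr = 414 = 0b110011110
Split: l1_idx=6, l2_idx=3, offset=6
L1[6] = 1
L2[1][3] = 11
paddr = 11 * 8 + 6 = 94

Answer: 94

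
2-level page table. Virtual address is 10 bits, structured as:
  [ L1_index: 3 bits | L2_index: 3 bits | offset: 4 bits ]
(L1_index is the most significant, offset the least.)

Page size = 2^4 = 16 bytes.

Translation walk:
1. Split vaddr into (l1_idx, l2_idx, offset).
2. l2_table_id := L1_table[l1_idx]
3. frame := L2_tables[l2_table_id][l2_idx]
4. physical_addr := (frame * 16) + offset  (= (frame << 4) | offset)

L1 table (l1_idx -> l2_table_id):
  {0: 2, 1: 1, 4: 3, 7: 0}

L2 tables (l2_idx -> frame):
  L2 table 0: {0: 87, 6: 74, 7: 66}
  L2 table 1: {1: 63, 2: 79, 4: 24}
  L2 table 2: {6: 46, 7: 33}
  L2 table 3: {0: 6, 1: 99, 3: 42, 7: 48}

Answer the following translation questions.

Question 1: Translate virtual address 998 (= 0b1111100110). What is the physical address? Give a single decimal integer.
Answer: 1190

Derivation:
vaddr = 998 = 0b1111100110
Split: l1_idx=7, l2_idx=6, offset=6
L1[7] = 0
L2[0][6] = 74
paddr = 74 * 16 + 6 = 1190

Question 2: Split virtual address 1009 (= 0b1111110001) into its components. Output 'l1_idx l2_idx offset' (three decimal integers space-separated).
vaddr = 1009 = 0b1111110001
  top 3 bits -> l1_idx = 7
  next 3 bits -> l2_idx = 7
  bottom 4 bits -> offset = 1

Answer: 7 7 1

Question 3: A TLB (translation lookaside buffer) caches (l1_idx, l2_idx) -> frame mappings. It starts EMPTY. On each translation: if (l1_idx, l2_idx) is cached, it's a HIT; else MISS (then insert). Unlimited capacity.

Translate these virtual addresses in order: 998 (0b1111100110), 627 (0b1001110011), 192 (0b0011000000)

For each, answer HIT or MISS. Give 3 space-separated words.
vaddr=998: (7,6) not in TLB -> MISS, insert
vaddr=627: (4,7) not in TLB -> MISS, insert
vaddr=192: (1,4) not in TLB -> MISS, insert

Answer: MISS MISS MISS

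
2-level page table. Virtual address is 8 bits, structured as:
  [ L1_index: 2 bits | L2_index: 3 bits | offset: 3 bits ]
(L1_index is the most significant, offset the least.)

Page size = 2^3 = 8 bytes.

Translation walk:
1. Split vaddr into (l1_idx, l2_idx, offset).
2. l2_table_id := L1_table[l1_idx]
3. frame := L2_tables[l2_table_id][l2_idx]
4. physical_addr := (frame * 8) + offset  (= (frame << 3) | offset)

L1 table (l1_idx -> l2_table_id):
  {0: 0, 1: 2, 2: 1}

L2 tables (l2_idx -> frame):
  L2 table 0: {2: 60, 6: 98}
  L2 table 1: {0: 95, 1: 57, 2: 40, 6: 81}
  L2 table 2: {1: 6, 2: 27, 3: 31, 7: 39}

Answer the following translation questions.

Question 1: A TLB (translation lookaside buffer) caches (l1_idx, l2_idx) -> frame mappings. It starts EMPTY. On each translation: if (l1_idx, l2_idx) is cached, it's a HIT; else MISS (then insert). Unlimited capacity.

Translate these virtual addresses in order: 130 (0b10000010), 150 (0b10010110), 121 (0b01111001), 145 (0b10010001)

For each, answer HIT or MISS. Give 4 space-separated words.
Answer: MISS MISS MISS HIT

Derivation:
vaddr=130: (2,0) not in TLB -> MISS, insert
vaddr=150: (2,2) not in TLB -> MISS, insert
vaddr=121: (1,7) not in TLB -> MISS, insert
vaddr=145: (2,2) in TLB -> HIT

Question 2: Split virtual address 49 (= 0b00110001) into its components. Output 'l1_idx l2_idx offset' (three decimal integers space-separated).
vaddr = 49 = 0b00110001
  top 2 bits -> l1_idx = 0
  next 3 bits -> l2_idx = 6
  bottom 3 bits -> offset = 1

Answer: 0 6 1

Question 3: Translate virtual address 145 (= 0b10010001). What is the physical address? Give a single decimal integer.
vaddr = 145 = 0b10010001
Split: l1_idx=2, l2_idx=2, offset=1
L1[2] = 1
L2[1][2] = 40
paddr = 40 * 8 + 1 = 321

Answer: 321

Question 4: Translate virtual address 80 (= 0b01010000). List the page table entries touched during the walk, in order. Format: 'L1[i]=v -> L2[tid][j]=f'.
Answer: L1[1]=2 -> L2[2][2]=27

Derivation:
vaddr = 80 = 0b01010000
Split: l1_idx=1, l2_idx=2, offset=0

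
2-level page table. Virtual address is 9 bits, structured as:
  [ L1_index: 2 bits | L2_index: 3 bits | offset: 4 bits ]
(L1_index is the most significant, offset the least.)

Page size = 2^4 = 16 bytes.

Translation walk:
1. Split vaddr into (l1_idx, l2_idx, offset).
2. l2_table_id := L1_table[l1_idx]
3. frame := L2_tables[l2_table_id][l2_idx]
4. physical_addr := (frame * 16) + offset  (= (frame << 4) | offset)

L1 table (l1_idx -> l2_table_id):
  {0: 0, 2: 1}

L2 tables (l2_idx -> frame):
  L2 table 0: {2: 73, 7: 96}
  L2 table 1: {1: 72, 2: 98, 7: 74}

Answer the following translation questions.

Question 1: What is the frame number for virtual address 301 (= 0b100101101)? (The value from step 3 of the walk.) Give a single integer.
vaddr = 301: l1_idx=2, l2_idx=2
L1[2] = 1; L2[1][2] = 98

Answer: 98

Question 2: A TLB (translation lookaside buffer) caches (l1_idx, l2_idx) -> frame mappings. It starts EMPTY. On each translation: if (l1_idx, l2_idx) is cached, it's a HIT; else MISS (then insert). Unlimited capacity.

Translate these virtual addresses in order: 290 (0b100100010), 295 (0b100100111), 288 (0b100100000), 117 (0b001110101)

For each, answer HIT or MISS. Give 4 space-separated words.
vaddr=290: (2,2) not in TLB -> MISS, insert
vaddr=295: (2,2) in TLB -> HIT
vaddr=288: (2,2) in TLB -> HIT
vaddr=117: (0,7) not in TLB -> MISS, insert

Answer: MISS HIT HIT MISS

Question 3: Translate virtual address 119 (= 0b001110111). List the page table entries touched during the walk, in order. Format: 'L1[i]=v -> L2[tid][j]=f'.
vaddr = 119 = 0b001110111
Split: l1_idx=0, l2_idx=7, offset=7

Answer: L1[0]=0 -> L2[0][7]=96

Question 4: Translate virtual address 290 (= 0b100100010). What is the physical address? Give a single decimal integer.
vaddr = 290 = 0b100100010
Split: l1_idx=2, l2_idx=2, offset=2
L1[2] = 1
L2[1][2] = 98
paddr = 98 * 16 + 2 = 1570

Answer: 1570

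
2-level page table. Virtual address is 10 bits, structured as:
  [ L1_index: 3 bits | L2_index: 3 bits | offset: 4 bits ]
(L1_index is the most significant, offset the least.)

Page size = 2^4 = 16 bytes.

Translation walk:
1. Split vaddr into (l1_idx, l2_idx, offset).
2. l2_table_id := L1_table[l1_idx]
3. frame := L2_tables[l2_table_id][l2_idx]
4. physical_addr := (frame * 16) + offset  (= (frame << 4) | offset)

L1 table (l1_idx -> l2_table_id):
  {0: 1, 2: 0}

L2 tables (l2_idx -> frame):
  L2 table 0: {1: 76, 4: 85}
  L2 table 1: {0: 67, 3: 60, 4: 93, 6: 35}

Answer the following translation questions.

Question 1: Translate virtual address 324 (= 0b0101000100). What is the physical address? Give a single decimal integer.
vaddr = 324 = 0b0101000100
Split: l1_idx=2, l2_idx=4, offset=4
L1[2] = 0
L2[0][4] = 85
paddr = 85 * 16 + 4 = 1364

Answer: 1364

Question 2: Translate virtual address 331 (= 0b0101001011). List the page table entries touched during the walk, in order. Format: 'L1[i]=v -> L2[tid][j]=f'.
Answer: L1[2]=0 -> L2[0][4]=85

Derivation:
vaddr = 331 = 0b0101001011
Split: l1_idx=2, l2_idx=4, offset=11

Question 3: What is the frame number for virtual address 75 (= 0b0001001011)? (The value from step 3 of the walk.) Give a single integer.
vaddr = 75: l1_idx=0, l2_idx=4
L1[0] = 1; L2[1][4] = 93

Answer: 93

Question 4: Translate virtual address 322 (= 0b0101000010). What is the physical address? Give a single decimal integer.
Answer: 1362

Derivation:
vaddr = 322 = 0b0101000010
Split: l1_idx=2, l2_idx=4, offset=2
L1[2] = 0
L2[0][4] = 85
paddr = 85 * 16 + 2 = 1362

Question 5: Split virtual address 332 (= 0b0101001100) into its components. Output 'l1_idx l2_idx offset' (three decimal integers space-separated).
Answer: 2 4 12

Derivation:
vaddr = 332 = 0b0101001100
  top 3 bits -> l1_idx = 2
  next 3 bits -> l2_idx = 4
  bottom 4 bits -> offset = 12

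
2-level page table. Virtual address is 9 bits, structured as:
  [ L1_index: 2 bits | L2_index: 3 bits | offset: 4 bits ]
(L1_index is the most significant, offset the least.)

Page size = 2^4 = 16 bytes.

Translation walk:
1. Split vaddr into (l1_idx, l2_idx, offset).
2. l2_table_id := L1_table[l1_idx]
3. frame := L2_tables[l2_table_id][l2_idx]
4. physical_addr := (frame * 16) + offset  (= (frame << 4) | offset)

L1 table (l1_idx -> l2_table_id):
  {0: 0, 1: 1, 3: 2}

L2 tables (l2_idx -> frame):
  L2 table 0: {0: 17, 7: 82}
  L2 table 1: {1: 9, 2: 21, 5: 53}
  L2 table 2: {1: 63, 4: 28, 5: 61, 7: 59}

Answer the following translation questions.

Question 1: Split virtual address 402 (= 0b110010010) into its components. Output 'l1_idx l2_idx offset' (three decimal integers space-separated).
Answer: 3 1 2

Derivation:
vaddr = 402 = 0b110010010
  top 2 bits -> l1_idx = 3
  next 3 bits -> l2_idx = 1
  bottom 4 bits -> offset = 2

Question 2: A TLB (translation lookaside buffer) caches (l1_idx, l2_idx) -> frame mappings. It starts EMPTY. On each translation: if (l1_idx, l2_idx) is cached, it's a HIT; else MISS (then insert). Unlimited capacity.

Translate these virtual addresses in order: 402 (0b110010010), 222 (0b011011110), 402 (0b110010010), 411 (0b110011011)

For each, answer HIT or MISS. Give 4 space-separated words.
vaddr=402: (3,1) not in TLB -> MISS, insert
vaddr=222: (1,5) not in TLB -> MISS, insert
vaddr=402: (3,1) in TLB -> HIT
vaddr=411: (3,1) in TLB -> HIT

Answer: MISS MISS HIT HIT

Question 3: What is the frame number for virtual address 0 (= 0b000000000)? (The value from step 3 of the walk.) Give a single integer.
Answer: 17

Derivation:
vaddr = 0: l1_idx=0, l2_idx=0
L1[0] = 0; L2[0][0] = 17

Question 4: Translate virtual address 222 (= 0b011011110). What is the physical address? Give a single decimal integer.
Answer: 862

Derivation:
vaddr = 222 = 0b011011110
Split: l1_idx=1, l2_idx=5, offset=14
L1[1] = 1
L2[1][5] = 53
paddr = 53 * 16 + 14 = 862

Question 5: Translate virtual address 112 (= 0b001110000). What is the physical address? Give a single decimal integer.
vaddr = 112 = 0b001110000
Split: l1_idx=0, l2_idx=7, offset=0
L1[0] = 0
L2[0][7] = 82
paddr = 82 * 16 + 0 = 1312

Answer: 1312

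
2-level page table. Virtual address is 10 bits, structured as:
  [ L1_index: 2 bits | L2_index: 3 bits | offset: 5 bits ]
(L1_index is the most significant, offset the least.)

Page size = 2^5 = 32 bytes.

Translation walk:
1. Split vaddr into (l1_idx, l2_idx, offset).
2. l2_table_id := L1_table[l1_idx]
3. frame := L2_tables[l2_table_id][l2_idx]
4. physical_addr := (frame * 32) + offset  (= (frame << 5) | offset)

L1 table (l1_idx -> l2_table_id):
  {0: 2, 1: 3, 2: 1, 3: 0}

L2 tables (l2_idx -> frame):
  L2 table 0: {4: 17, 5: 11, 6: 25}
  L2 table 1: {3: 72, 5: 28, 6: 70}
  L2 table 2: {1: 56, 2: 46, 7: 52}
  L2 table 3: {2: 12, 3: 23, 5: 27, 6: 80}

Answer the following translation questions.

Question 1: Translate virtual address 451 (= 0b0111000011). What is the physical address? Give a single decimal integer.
Answer: 2563

Derivation:
vaddr = 451 = 0b0111000011
Split: l1_idx=1, l2_idx=6, offset=3
L1[1] = 3
L2[3][6] = 80
paddr = 80 * 32 + 3 = 2563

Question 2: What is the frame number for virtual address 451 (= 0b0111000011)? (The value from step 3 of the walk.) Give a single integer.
vaddr = 451: l1_idx=1, l2_idx=6
L1[1] = 3; L2[3][6] = 80

Answer: 80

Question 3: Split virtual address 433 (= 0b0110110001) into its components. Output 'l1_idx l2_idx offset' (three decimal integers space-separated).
Answer: 1 5 17

Derivation:
vaddr = 433 = 0b0110110001
  top 2 bits -> l1_idx = 1
  next 3 bits -> l2_idx = 5
  bottom 5 bits -> offset = 17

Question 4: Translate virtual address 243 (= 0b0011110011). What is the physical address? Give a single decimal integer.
Answer: 1683

Derivation:
vaddr = 243 = 0b0011110011
Split: l1_idx=0, l2_idx=7, offset=19
L1[0] = 2
L2[2][7] = 52
paddr = 52 * 32 + 19 = 1683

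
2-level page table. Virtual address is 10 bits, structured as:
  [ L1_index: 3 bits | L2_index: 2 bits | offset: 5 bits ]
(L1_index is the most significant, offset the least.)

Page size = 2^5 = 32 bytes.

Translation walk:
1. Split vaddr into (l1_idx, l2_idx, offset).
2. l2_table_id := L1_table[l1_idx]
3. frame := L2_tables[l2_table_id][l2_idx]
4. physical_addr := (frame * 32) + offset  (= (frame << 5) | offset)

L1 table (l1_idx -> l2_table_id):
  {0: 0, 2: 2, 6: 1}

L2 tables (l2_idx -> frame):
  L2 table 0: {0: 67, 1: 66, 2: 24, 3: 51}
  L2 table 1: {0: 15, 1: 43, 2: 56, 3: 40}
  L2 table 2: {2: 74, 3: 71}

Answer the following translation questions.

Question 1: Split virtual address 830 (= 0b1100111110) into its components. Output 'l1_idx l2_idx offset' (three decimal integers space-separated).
vaddr = 830 = 0b1100111110
  top 3 bits -> l1_idx = 6
  next 2 bits -> l2_idx = 1
  bottom 5 bits -> offset = 30

Answer: 6 1 30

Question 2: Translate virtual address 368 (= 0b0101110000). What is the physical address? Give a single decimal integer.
vaddr = 368 = 0b0101110000
Split: l1_idx=2, l2_idx=3, offset=16
L1[2] = 2
L2[2][3] = 71
paddr = 71 * 32 + 16 = 2288

Answer: 2288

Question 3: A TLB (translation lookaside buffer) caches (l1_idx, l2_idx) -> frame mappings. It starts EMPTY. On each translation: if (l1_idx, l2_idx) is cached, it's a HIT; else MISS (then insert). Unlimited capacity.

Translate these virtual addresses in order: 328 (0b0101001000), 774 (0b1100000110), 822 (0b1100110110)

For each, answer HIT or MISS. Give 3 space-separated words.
vaddr=328: (2,2) not in TLB -> MISS, insert
vaddr=774: (6,0) not in TLB -> MISS, insert
vaddr=822: (6,1) not in TLB -> MISS, insert

Answer: MISS MISS MISS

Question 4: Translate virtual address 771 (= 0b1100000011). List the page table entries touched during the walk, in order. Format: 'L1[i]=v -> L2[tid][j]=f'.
Answer: L1[6]=1 -> L2[1][0]=15

Derivation:
vaddr = 771 = 0b1100000011
Split: l1_idx=6, l2_idx=0, offset=3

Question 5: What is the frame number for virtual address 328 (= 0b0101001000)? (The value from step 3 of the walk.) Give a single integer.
Answer: 74

Derivation:
vaddr = 328: l1_idx=2, l2_idx=2
L1[2] = 2; L2[2][2] = 74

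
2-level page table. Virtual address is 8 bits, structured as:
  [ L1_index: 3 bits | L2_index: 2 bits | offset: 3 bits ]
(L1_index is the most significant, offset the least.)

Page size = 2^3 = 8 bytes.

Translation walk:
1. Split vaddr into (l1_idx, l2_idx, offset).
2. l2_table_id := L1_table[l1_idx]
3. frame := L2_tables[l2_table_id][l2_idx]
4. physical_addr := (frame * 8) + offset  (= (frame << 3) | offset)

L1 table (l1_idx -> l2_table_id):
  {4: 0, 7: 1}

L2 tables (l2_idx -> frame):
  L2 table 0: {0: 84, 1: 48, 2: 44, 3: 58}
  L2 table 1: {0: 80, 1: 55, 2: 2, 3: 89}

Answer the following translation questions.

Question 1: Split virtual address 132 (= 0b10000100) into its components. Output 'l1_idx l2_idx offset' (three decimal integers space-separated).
Answer: 4 0 4

Derivation:
vaddr = 132 = 0b10000100
  top 3 bits -> l1_idx = 4
  next 2 bits -> l2_idx = 0
  bottom 3 bits -> offset = 4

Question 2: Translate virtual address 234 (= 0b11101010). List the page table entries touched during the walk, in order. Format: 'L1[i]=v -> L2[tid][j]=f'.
vaddr = 234 = 0b11101010
Split: l1_idx=7, l2_idx=1, offset=2

Answer: L1[7]=1 -> L2[1][1]=55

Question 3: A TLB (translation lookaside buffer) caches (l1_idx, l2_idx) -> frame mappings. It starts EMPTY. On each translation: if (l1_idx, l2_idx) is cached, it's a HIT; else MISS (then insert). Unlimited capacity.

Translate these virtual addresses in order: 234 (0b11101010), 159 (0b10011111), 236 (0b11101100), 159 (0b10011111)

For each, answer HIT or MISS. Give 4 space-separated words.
vaddr=234: (7,1) not in TLB -> MISS, insert
vaddr=159: (4,3) not in TLB -> MISS, insert
vaddr=236: (7,1) in TLB -> HIT
vaddr=159: (4,3) in TLB -> HIT

Answer: MISS MISS HIT HIT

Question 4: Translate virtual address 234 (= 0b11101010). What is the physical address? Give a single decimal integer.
vaddr = 234 = 0b11101010
Split: l1_idx=7, l2_idx=1, offset=2
L1[7] = 1
L2[1][1] = 55
paddr = 55 * 8 + 2 = 442

Answer: 442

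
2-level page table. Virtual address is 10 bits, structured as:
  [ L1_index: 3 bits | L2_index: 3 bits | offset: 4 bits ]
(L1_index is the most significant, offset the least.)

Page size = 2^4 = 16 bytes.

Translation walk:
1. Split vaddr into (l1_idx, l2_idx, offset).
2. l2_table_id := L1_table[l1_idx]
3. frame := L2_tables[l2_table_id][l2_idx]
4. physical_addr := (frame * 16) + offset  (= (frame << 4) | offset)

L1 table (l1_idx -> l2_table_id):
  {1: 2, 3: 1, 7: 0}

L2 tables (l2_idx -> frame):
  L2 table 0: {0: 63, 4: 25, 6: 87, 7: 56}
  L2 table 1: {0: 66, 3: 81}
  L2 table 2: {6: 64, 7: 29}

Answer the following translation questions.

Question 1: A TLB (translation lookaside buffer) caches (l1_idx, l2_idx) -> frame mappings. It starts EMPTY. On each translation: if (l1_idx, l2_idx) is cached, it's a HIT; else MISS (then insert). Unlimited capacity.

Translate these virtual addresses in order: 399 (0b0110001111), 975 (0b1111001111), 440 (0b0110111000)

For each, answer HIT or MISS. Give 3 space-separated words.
Answer: MISS MISS MISS

Derivation:
vaddr=399: (3,0) not in TLB -> MISS, insert
vaddr=975: (7,4) not in TLB -> MISS, insert
vaddr=440: (3,3) not in TLB -> MISS, insert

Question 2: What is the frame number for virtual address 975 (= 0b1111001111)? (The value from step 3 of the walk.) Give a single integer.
vaddr = 975: l1_idx=7, l2_idx=4
L1[7] = 0; L2[0][4] = 25

Answer: 25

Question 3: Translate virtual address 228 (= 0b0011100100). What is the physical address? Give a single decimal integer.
Answer: 1028

Derivation:
vaddr = 228 = 0b0011100100
Split: l1_idx=1, l2_idx=6, offset=4
L1[1] = 2
L2[2][6] = 64
paddr = 64 * 16 + 4 = 1028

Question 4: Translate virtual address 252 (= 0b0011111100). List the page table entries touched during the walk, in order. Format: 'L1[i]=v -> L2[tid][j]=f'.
vaddr = 252 = 0b0011111100
Split: l1_idx=1, l2_idx=7, offset=12

Answer: L1[1]=2 -> L2[2][7]=29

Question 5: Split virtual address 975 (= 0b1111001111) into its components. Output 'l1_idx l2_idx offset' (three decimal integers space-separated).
vaddr = 975 = 0b1111001111
  top 3 bits -> l1_idx = 7
  next 3 bits -> l2_idx = 4
  bottom 4 bits -> offset = 15

Answer: 7 4 15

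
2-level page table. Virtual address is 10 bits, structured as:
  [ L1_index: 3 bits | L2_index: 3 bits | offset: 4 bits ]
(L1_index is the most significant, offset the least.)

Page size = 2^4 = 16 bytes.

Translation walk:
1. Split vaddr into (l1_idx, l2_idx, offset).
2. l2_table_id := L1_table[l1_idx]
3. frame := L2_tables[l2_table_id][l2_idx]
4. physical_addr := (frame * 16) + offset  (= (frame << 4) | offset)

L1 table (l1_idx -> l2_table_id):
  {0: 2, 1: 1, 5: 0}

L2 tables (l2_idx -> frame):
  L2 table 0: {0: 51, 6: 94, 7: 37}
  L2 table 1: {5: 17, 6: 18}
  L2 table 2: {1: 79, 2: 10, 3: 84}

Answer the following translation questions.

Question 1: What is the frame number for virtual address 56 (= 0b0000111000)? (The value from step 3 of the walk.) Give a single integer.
Answer: 84

Derivation:
vaddr = 56: l1_idx=0, l2_idx=3
L1[0] = 2; L2[2][3] = 84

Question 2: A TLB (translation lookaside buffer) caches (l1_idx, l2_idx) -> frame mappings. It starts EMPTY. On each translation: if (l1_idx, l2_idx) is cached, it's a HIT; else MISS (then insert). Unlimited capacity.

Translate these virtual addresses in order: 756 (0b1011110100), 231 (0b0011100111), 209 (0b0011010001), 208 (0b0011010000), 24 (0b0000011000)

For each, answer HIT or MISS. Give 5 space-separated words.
vaddr=756: (5,7) not in TLB -> MISS, insert
vaddr=231: (1,6) not in TLB -> MISS, insert
vaddr=209: (1,5) not in TLB -> MISS, insert
vaddr=208: (1,5) in TLB -> HIT
vaddr=24: (0,1) not in TLB -> MISS, insert

Answer: MISS MISS MISS HIT MISS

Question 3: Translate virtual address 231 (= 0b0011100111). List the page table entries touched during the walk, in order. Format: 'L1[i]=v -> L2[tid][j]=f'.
vaddr = 231 = 0b0011100111
Split: l1_idx=1, l2_idx=6, offset=7

Answer: L1[1]=1 -> L2[1][6]=18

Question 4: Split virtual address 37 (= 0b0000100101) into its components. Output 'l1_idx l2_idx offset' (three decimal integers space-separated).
Answer: 0 2 5

Derivation:
vaddr = 37 = 0b0000100101
  top 3 bits -> l1_idx = 0
  next 3 bits -> l2_idx = 2
  bottom 4 bits -> offset = 5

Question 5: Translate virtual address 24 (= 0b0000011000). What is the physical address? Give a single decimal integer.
Answer: 1272

Derivation:
vaddr = 24 = 0b0000011000
Split: l1_idx=0, l2_idx=1, offset=8
L1[0] = 2
L2[2][1] = 79
paddr = 79 * 16 + 8 = 1272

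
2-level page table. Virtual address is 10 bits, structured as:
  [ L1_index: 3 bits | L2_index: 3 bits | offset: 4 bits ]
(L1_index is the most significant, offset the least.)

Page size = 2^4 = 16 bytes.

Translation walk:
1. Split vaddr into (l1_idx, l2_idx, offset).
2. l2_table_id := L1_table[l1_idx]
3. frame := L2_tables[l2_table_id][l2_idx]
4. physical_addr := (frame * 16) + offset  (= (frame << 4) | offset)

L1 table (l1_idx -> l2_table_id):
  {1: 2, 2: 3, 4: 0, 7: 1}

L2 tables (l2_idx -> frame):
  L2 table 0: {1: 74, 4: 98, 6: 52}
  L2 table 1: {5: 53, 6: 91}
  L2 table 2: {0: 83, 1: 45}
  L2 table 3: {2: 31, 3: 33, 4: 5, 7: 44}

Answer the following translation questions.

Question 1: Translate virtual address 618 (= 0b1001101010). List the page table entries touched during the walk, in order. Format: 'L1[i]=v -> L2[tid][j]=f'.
Answer: L1[4]=0 -> L2[0][6]=52

Derivation:
vaddr = 618 = 0b1001101010
Split: l1_idx=4, l2_idx=6, offset=10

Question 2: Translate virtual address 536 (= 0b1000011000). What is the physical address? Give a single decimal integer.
Answer: 1192

Derivation:
vaddr = 536 = 0b1000011000
Split: l1_idx=4, l2_idx=1, offset=8
L1[4] = 0
L2[0][1] = 74
paddr = 74 * 16 + 8 = 1192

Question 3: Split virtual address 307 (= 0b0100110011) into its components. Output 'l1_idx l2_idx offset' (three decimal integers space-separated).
vaddr = 307 = 0b0100110011
  top 3 bits -> l1_idx = 2
  next 3 bits -> l2_idx = 3
  bottom 4 bits -> offset = 3

Answer: 2 3 3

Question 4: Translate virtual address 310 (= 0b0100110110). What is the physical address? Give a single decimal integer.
vaddr = 310 = 0b0100110110
Split: l1_idx=2, l2_idx=3, offset=6
L1[2] = 3
L2[3][3] = 33
paddr = 33 * 16 + 6 = 534

Answer: 534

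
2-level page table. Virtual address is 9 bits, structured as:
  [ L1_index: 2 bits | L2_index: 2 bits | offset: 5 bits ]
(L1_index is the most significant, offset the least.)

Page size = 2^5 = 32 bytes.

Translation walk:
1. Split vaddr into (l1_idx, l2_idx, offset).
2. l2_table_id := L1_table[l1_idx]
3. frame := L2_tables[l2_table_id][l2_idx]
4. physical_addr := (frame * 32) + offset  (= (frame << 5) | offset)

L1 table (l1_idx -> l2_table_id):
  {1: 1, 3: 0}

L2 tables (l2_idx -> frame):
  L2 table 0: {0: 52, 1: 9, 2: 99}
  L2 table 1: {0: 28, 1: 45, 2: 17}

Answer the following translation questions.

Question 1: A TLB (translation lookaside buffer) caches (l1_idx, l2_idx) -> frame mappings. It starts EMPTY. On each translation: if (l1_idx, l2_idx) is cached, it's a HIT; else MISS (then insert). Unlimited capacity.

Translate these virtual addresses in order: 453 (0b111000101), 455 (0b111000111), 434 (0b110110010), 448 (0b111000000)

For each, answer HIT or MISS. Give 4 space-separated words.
vaddr=453: (3,2) not in TLB -> MISS, insert
vaddr=455: (3,2) in TLB -> HIT
vaddr=434: (3,1) not in TLB -> MISS, insert
vaddr=448: (3,2) in TLB -> HIT

Answer: MISS HIT MISS HIT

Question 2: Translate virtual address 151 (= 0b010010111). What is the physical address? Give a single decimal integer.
vaddr = 151 = 0b010010111
Split: l1_idx=1, l2_idx=0, offset=23
L1[1] = 1
L2[1][0] = 28
paddr = 28 * 32 + 23 = 919

Answer: 919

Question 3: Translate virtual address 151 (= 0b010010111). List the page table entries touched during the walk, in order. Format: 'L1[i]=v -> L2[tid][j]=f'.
vaddr = 151 = 0b010010111
Split: l1_idx=1, l2_idx=0, offset=23

Answer: L1[1]=1 -> L2[1][0]=28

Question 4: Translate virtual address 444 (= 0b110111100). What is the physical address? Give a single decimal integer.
Answer: 316

Derivation:
vaddr = 444 = 0b110111100
Split: l1_idx=3, l2_idx=1, offset=28
L1[3] = 0
L2[0][1] = 9
paddr = 9 * 32 + 28 = 316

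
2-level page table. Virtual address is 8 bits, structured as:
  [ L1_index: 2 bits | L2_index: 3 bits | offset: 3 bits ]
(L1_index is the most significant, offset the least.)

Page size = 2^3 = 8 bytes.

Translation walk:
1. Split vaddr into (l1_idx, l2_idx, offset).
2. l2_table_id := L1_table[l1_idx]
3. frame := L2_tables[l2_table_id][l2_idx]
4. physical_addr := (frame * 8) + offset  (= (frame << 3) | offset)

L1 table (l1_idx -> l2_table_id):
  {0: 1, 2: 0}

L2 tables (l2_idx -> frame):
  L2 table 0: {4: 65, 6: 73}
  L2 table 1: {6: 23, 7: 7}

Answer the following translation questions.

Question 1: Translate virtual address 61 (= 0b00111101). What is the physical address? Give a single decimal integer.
vaddr = 61 = 0b00111101
Split: l1_idx=0, l2_idx=7, offset=5
L1[0] = 1
L2[1][7] = 7
paddr = 7 * 8 + 5 = 61

Answer: 61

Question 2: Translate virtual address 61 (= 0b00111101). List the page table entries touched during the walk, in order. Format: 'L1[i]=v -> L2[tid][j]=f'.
vaddr = 61 = 0b00111101
Split: l1_idx=0, l2_idx=7, offset=5

Answer: L1[0]=1 -> L2[1][7]=7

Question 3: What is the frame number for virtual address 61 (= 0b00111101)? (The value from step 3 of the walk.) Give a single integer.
Answer: 7

Derivation:
vaddr = 61: l1_idx=0, l2_idx=7
L1[0] = 1; L2[1][7] = 7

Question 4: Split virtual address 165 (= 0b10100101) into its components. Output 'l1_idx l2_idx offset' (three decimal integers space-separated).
vaddr = 165 = 0b10100101
  top 2 bits -> l1_idx = 2
  next 3 bits -> l2_idx = 4
  bottom 3 bits -> offset = 5

Answer: 2 4 5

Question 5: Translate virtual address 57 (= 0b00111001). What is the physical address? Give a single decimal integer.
Answer: 57

Derivation:
vaddr = 57 = 0b00111001
Split: l1_idx=0, l2_idx=7, offset=1
L1[0] = 1
L2[1][7] = 7
paddr = 7 * 8 + 1 = 57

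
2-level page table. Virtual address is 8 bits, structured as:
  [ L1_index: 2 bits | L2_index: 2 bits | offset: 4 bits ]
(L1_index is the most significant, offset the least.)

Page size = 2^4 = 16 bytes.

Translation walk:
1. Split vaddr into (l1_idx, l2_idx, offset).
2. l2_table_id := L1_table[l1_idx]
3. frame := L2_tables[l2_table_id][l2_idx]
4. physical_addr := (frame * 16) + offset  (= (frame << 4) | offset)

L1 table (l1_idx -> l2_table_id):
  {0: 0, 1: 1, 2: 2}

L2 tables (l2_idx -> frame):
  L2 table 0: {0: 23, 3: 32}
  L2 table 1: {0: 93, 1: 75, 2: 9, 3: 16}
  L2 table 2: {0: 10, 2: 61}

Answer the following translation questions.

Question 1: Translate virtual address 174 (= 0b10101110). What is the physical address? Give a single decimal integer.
Answer: 990

Derivation:
vaddr = 174 = 0b10101110
Split: l1_idx=2, l2_idx=2, offset=14
L1[2] = 2
L2[2][2] = 61
paddr = 61 * 16 + 14 = 990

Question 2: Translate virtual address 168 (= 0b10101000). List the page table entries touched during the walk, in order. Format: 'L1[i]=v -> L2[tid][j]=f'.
vaddr = 168 = 0b10101000
Split: l1_idx=2, l2_idx=2, offset=8

Answer: L1[2]=2 -> L2[2][2]=61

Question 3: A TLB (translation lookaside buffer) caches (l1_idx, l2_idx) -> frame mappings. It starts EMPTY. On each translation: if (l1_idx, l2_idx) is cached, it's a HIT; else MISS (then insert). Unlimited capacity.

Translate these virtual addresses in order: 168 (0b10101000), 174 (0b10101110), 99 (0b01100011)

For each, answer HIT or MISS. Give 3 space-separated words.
Answer: MISS HIT MISS

Derivation:
vaddr=168: (2,2) not in TLB -> MISS, insert
vaddr=174: (2,2) in TLB -> HIT
vaddr=99: (1,2) not in TLB -> MISS, insert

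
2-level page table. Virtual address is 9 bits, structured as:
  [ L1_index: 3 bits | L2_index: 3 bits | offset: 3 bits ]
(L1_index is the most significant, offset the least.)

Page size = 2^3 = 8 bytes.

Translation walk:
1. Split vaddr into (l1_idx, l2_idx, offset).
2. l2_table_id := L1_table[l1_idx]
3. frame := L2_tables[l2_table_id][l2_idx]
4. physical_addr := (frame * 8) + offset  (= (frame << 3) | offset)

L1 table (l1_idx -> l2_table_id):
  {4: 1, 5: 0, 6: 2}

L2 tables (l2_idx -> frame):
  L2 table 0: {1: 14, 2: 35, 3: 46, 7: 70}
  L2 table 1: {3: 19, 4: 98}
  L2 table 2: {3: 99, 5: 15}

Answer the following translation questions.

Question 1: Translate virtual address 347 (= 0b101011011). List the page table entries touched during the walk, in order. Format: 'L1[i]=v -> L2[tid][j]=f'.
vaddr = 347 = 0b101011011
Split: l1_idx=5, l2_idx=3, offset=3

Answer: L1[5]=0 -> L2[0][3]=46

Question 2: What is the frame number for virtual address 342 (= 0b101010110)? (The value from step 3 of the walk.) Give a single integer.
vaddr = 342: l1_idx=5, l2_idx=2
L1[5] = 0; L2[0][2] = 35

Answer: 35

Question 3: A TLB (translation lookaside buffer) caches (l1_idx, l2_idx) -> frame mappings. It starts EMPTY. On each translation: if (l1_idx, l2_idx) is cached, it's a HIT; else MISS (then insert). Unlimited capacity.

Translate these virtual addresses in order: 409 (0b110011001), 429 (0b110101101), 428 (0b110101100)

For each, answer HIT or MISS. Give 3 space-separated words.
vaddr=409: (6,3) not in TLB -> MISS, insert
vaddr=429: (6,5) not in TLB -> MISS, insert
vaddr=428: (6,5) in TLB -> HIT

Answer: MISS MISS HIT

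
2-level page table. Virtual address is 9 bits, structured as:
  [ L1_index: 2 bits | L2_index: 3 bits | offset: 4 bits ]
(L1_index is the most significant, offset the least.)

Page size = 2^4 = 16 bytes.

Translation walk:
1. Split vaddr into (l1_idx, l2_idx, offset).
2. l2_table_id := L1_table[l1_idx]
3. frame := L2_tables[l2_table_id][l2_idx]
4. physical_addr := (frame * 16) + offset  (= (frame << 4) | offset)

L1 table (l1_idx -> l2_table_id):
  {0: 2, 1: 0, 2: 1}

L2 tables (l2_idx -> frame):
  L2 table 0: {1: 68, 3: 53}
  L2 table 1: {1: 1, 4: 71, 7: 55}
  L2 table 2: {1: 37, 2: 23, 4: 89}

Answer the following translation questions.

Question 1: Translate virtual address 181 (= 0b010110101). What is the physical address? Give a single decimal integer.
Answer: 853

Derivation:
vaddr = 181 = 0b010110101
Split: l1_idx=1, l2_idx=3, offset=5
L1[1] = 0
L2[0][3] = 53
paddr = 53 * 16 + 5 = 853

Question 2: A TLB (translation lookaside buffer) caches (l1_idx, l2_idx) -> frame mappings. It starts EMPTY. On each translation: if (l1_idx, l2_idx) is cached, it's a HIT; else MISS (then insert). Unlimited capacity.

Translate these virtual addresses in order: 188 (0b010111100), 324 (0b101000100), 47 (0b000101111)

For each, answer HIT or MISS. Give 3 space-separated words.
Answer: MISS MISS MISS

Derivation:
vaddr=188: (1,3) not in TLB -> MISS, insert
vaddr=324: (2,4) not in TLB -> MISS, insert
vaddr=47: (0,2) not in TLB -> MISS, insert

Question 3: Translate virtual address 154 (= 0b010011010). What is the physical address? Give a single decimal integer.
vaddr = 154 = 0b010011010
Split: l1_idx=1, l2_idx=1, offset=10
L1[1] = 0
L2[0][1] = 68
paddr = 68 * 16 + 10 = 1098

Answer: 1098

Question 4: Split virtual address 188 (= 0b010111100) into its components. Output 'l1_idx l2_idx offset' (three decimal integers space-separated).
vaddr = 188 = 0b010111100
  top 2 bits -> l1_idx = 1
  next 3 bits -> l2_idx = 3
  bottom 4 bits -> offset = 12

Answer: 1 3 12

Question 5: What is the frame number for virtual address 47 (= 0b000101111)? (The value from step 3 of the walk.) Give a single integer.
vaddr = 47: l1_idx=0, l2_idx=2
L1[0] = 2; L2[2][2] = 23

Answer: 23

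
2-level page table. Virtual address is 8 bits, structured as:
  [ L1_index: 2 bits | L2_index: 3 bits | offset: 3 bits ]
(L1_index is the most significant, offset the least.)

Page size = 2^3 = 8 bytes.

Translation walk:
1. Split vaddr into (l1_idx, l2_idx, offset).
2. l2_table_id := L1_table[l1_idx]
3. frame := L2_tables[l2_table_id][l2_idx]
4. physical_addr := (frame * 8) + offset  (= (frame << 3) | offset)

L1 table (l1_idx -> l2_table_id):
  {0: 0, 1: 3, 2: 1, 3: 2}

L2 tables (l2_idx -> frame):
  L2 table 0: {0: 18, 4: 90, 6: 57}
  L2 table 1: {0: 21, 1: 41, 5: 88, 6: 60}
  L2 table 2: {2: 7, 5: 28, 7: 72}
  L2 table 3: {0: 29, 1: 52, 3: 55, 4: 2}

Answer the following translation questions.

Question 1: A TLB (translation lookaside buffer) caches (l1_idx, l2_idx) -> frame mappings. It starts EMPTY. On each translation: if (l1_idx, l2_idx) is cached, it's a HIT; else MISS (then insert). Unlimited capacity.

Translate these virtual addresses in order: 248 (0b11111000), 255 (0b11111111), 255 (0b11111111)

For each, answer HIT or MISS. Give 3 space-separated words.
vaddr=248: (3,7) not in TLB -> MISS, insert
vaddr=255: (3,7) in TLB -> HIT
vaddr=255: (3,7) in TLB -> HIT

Answer: MISS HIT HIT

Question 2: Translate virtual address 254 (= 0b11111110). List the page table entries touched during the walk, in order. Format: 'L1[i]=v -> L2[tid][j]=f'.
vaddr = 254 = 0b11111110
Split: l1_idx=3, l2_idx=7, offset=6

Answer: L1[3]=2 -> L2[2][7]=72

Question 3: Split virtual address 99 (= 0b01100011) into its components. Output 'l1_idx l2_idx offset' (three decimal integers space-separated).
Answer: 1 4 3

Derivation:
vaddr = 99 = 0b01100011
  top 2 bits -> l1_idx = 1
  next 3 bits -> l2_idx = 4
  bottom 3 bits -> offset = 3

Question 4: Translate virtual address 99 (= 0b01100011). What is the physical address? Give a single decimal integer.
Answer: 19

Derivation:
vaddr = 99 = 0b01100011
Split: l1_idx=1, l2_idx=4, offset=3
L1[1] = 3
L2[3][4] = 2
paddr = 2 * 8 + 3 = 19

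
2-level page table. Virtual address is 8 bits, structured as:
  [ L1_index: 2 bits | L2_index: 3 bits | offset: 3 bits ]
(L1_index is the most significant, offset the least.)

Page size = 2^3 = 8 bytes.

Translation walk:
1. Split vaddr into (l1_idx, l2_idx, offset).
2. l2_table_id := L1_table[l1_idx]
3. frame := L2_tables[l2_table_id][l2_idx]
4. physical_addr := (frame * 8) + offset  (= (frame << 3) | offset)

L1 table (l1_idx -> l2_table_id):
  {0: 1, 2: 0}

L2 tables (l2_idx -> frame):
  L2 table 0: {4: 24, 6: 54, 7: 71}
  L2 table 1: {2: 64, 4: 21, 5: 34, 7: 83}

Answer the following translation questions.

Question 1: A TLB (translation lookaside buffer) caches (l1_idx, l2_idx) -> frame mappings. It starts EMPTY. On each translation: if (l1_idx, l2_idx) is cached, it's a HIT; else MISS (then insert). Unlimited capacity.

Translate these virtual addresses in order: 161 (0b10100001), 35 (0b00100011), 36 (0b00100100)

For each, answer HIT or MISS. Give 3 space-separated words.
Answer: MISS MISS HIT

Derivation:
vaddr=161: (2,4) not in TLB -> MISS, insert
vaddr=35: (0,4) not in TLB -> MISS, insert
vaddr=36: (0,4) in TLB -> HIT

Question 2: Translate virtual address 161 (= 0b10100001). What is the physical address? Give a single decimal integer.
vaddr = 161 = 0b10100001
Split: l1_idx=2, l2_idx=4, offset=1
L1[2] = 0
L2[0][4] = 24
paddr = 24 * 8 + 1 = 193

Answer: 193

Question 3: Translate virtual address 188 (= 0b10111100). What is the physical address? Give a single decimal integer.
vaddr = 188 = 0b10111100
Split: l1_idx=2, l2_idx=7, offset=4
L1[2] = 0
L2[0][7] = 71
paddr = 71 * 8 + 4 = 572

Answer: 572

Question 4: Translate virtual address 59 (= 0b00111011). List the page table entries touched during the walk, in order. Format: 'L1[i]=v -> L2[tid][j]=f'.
vaddr = 59 = 0b00111011
Split: l1_idx=0, l2_idx=7, offset=3

Answer: L1[0]=1 -> L2[1][7]=83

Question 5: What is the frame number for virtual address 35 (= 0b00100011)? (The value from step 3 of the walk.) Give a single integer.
Answer: 21

Derivation:
vaddr = 35: l1_idx=0, l2_idx=4
L1[0] = 1; L2[1][4] = 21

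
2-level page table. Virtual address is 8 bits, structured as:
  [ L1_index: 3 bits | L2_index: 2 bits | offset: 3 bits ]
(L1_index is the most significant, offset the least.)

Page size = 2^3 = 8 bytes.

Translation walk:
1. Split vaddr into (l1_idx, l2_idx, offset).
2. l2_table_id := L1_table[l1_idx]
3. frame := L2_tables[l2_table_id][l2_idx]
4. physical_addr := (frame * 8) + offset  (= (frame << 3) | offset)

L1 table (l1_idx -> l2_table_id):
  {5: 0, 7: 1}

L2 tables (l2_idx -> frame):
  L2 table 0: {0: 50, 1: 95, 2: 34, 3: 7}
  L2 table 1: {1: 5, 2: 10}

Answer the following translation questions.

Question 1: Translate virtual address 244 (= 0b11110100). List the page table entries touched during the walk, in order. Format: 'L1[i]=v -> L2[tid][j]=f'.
Answer: L1[7]=1 -> L2[1][2]=10

Derivation:
vaddr = 244 = 0b11110100
Split: l1_idx=7, l2_idx=2, offset=4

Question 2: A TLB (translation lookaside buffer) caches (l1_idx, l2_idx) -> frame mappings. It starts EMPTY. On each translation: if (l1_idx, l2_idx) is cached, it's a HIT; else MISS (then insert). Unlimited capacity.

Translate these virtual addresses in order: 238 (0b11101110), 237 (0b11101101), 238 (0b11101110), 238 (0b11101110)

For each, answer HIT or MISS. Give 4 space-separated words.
Answer: MISS HIT HIT HIT

Derivation:
vaddr=238: (7,1) not in TLB -> MISS, insert
vaddr=237: (7,1) in TLB -> HIT
vaddr=238: (7,1) in TLB -> HIT
vaddr=238: (7,1) in TLB -> HIT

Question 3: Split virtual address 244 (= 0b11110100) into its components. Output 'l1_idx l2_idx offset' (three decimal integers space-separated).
Answer: 7 2 4

Derivation:
vaddr = 244 = 0b11110100
  top 3 bits -> l1_idx = 7
  next 2 bits -> l2_idx = 2
  bottom 3 bits -> offset = 4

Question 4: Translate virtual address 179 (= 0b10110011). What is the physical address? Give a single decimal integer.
vaddr = 179 = 0b10110011
Split: l1_idx=5, l2_idx=2, offset=3
L1[5] = 0
L2[0][2] = 34
paddr = 34 * 8 + 3 = 275

Answer: 275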